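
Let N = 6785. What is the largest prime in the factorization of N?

59

6785 = 5 · 1357
1357 = 23 · 59
59 is prime.
So 6785 = 5 · 23 · 59; the largest prime factor is 59.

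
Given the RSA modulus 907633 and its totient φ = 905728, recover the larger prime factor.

φ(n) = (p−1)(q−1) = n − (p+q) + 1, so p + q = 907633 − 905728 + 1 = 1906.
p and q are the roots of t² − 1906t + 907633 = 0.
Discriminant: 1906² − 4·907633 = 3632836 − 3630532 = 2304; √2304 = 48.
q = (1906 − 48)/2 = 929, p = (1906 + 48)/2 = 977.
Check: 929 · 977 = 907633.

977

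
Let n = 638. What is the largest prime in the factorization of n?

29

638 = 2 · 319
319 = 11 · 29
29 is prime.
So 638 = 2 · 11 · 29; the largest prime factor is 29.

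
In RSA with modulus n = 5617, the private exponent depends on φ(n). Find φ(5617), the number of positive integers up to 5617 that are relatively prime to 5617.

5440

Factor: 5617 = 41 · 137.
φ(5617) = (41−1) · (137−1) = 40 · 136 = 5440.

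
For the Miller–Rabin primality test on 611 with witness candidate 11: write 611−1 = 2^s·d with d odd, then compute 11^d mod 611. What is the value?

611 − 1 = 610 = 2^1 · 305, so d = 305.
11^1 ≡ 11 (mod 611)
11^2 ≡ 11^2 = 121 ≡ 121 (mod 611)
11^4 ≡ 121^2 = 14641 ≡ 588 (mod 611)
11^8 ≡ 588^2 = 345744 ≡ 529 (mod 611)
11^16 ≡ 529^2 = 279841 ≡ 3 (mod 611)
11^32 ≡ 3^2 = 9 ≡ 9 (mod 611)
11^64 ≡ 9^2 = 81 ≡ 81 (mod 611)
11^128 ≡ 81^2 = 6561 ≡ 451 (mod 611)
11^256 ≡ 451^2 = 203401 ≡ 549 (mod 611)
305 = 256 + 32 + 16 + 1 in binary powers of 2.
So 11^305 ≡ 549 · 9 · 3 · 11 ≡ 527 (mod 611).
Squaring chain: 527; never reaches −1, so base 11 is a Miller–Rabin witness that 611 is composite.

527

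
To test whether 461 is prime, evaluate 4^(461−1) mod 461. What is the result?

1

4^1 ≡ 4 (mod 461)
4^2 ≡ 4^2 = 16 ≡ 16 (mod 461)
4^4 ≡ 16^2 = 256 ≡ 256 (mod 461)
4^8 ≡ 256^2 = 65536 ≡ 74 (mod 461)
4^16 ≡ 74^2 = 5476 ≡ 405 (mod 461)
4^32 ≡ 405^2 = 164025 ≡ 370 (mod 461)
4^64 ≡ 370^2 = 136900 ≡ 444 (mod 461)
4^128 ≡ 444^2 = 197136 ≡ 289 (mod 461)
4^256 ≡ 289^2 = 83521 ≡ 80 (mod 461)
460 = 256 + 128 + 64 + 8 + 4 in binary powers of 2.
So 4^460 ≡ 80 · 289 · 444 · 74 · 256 ≡ 1 (mod 461).
Since the result is 1, base 4 gives no evidence that 461 is composite.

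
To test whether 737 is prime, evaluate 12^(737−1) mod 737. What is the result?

12^1 ≡ 12 (mod 737)
12^2 ≡ 12^2 = 144 ≡ 144 (mod 737)
12^4 ≡ 144^2 = 20736 ≡ 100 (mod 737)
12^8 ≡ 100^2 = 10000 ≡ 419 (mod 737)
12^16 ≡ 419^2 = 175561 ≡ 155 (mod 737)
12^32 ≡ 155^2 = 24025 ≡ 441 (mod 737)
12^64 ≡ 441^2 = 194481 ≡ 650 (mod 737)
12^128 ≡ 650^2 = 422500 ≡ 199 (mod 737)
12^256 ≡ 199^2 = 39601 ≡ 540 (mod 737)
12^512 ≡ 540^2 = 291600 ≡ 485 (mod 737)
736 = 512 + 128 + 64 + 32 in binary powers of 2.
So 12^736 ≡ 485 · 199 · 650 · 441 ≡ 639 (mod 737).
Since 639 ≠ 1, base 12 is a Fermat witness: 737 is composite.

639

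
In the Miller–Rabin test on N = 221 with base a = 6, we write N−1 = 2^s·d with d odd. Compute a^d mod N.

221 − 1 = 220 = 2^2 · 55, so d = 55.
6^1 ≡ 6 (mod 221)
6^2 ≡ 6^2 = 36 ≡ 36 (mod 221)
6^4 ≡ 36^2 = 1296 ≡ 191 (mod 221)
6^8 ≡ 191^2 = 36481 ≡ 16 (mod 221)
6^16 ≡ 16^2 = 256 ≡ 35 (mod 221)
6^32 ≡ 35^2 = 1225 ≡ 120 (mod 221)
55 = 32 + 16 + 4 + 2 + 1 in binary powers of 2.
So 6^55 ≡ 120 · 35 · 191 · 36 · 6 ≡ 150 (mod 221).
Squaring chain: 150 → 179; never reaches −1, so base 6 is a Miller–Rabin witness that 221 is composite.

150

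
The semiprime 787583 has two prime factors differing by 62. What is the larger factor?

Since p = q + 62, we have 787583 = q(q + 62), so q² + 62q − 787583 = 0.
Discriminant: 62² + 4·787583 = 3844 + 3150332 = 3154176; √3154176 = 1776.
q = (−62 + 1776)/2 = 857, and p = q + 62 = 919.
Check: 857 · 919 = 787583.

919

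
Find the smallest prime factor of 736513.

736513 is odd.
Digit sum 25, not divisible by 3.
Ends in 3: not divisible by 5.
7: 736513 = 7·105216 + 1
11: 736513 = 11·66955 + 8
13: 736513 = 13·56654 + 11
17: 736513 = 17·43324 + 5
19: 736513 = 19·38763 + 16
23: 736513 = 23·32022 + 7
29: 736513 = 29·25397

29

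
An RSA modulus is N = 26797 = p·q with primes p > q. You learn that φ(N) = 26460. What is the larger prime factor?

211

φ(n) = (p−1)(q−1) = n − (p+q) + 1, so p + q = 26797 − 26460 + 1 = 338.
p and q are the roots of t² − 338t + 26797 = 0.
Discriminant: 338² − 4·26797 = 114244 − 107188 = 7056; √7056 = 84.
q = (338 − 84)/2 = 127, p = (338 + 84)/2 = 211.
Check: 127 · 211 = 26797.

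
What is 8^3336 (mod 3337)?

8^1 ≡ 8 (mod 3337)
8^2 ≡ 8^2 = 64 ≡ 64 (mod 3337)
8^4 ≡ 64^2 = 4096 ≡ 759 (mod 3337)
8^8 ≡ 759^2 = 576081 ≡ 2117 (mod 3337)
8^16 ≡ 2117^2 = 4481689 ≡ 98 (mod 3337)
8^32 ≡ 98^2 = 9604 ≡ 2930 (mod 3337)
8^64 ≡ 2930^2 = 8584900 ≡ 2136 (mod 3337)
8^128 ≡ 2136^2 = 4562496 ≡ 817 (mod 3337)
8^256 ≡ 817^2 = 667489 ≡ 89 (mod 3337)
8^512 ≡ 89^2 = 7921 ≡ 1247 (mod 3337)
8^1024 ≡ 1247^2 = 1555009 ≡ 3304 (mod 3337)
8^2048 ≡ 3304^2 = 10916416 ≡ 1089 (mod 3337)
3336 = 2048 + 1024 + 256 + 8 in binary powers of 2.
So 8^3336 ≡ 1089 · 3304 · 89 · 2117 ≡ 1935 (mod 3337).
Since 1935 ≠ 1, base 8 is a Fermat witness: 3337 is composite.

1935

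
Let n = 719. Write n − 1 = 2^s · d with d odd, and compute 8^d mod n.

719 − 1 = 718 = 2^1 · 359, so d = 359.
8^1 ≡ 8 (mod 719)
8^2 ≡ 8^2 = 64 ≡ 64 (mod 719)
8^4 ≡ 64^2 = 4096 ≡ 501 (mod 719)
8^8 ≡ 501^2 = 251001 ≡ 70 (mod 719)
8^16 ≡ 70^2 = 4900 ≡ 586 (mod 719)
8^32 ≡ 586^2 = 343396 ≡ 433 (mod 719)
8^64 ≡ 433^2 = 187489 ≡ 549 (mod 719)
8^128 ≡ 549^2 = 301401 ≡ 140 (mod 719)
8^256 ≡ 140^2 = 19600 ≡ 187 (mod 719)
359 = 256 + 64 + 32 + 4 + 2 + 1 in binary powers of 2.
So 8^359 ≡ 187 · 549 · 433 · 501 · 64 · 8 ≡ 1 (mod 719).
Since 8^d ≡ 1 (mod 719), base 8 does not prove 719 composite.

1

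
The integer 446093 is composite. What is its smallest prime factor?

61

446093 is odd.
Digit sum 26, not divisible by 3.
Ends in 3: not divisible by 5.
7: 446093 = 7·63727 + 4
11: 446093 = 11·40553 + 10
13: 446093 = 13·34314 + 11
17: 446093 = 17·26240 + 13
19: 446093 = 19·23478 + 11
23: 446093 = 23·19395 + 8
29: 446093 = 29·15382 + 15
31: 446093 = 31·14390 + 3
37: 446093 = 37·12056 + 21
41: 446093 = 41·10880 + 13
43: 446093 = 43·10374 + 11
47: 446093 = 47·9491 + 16
53: 446093 = 53·8416 + 45
59: 446093 = 59·7560 + 53
61: 446093 = 61·7313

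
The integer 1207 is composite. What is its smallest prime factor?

1207 is odd.
Digit sum 10, not divisible by 3.
Ends in 7: not divisible by 5.
7: 1207 = 7·172 + 3
11: 1207 = 11·109 + 8
13: 1207 = 13·92 + 11
17: 1207 = 17·71

17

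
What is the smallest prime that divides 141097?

141097 is odd.
Digit sum 22, not divisible by 3.
Ends in 7: not divisible by 5.
7: 141097 = 7·20156 + 5
11: 141097 = 11·12827

11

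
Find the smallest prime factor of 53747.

71

53747 is odd.
Digit sum 26, not divisible by 3.
Ends in 7: not divisible by 5.
7: 53747 = 7·7678 + 1
11: 53747 = 11·4886 + 1
13: 53747 = 13·4134 + 5
17: 53747 = 17·3161 + 10
19: 53747 = 19·2828 + 15
23: 53747 = 23·2336 + 19
29: 53747 = 29·1853 + 10
31: 53747 = 31·1733 + 24
37: 53747 = 37·1452 + 23
41: 53747 = 41·1310 + 37
43: 53747 = 43·1249 + 40
47: 53747 = 47·1143 + 26
53: 53747 = 53·1014 + 5
59: 53747 = 59·910 + 57
61: 53747 = 61·881 + 6
67: 53747 = 67·802 + 13
71: 53747 = 71·757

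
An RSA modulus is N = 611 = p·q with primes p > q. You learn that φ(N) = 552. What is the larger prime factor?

φ(n) = (p−1)(q−1) = n − (p+q) + 1, so p + q = 611 − 552 + 1 = 60.
p and q are the roots of t² − 60t + 611 = 0.
Discriminant: 60² − 4·611 = 3600 − 2444 = 1156; √1156 = 34.
q = (60 − 34)/2 = 13, p = (60 + 34)/2 = 47.
Check: 13 · 47 = 611.

47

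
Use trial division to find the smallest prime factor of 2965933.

2965933 is odd.
Digit sum 37, not divisible by 3.
Ends in 3: not divisible by 5.
7: 2965933 = 7·423704 + 5
11: 2965933 = 11·269630 + 3
13: 2965933 = 13·228148 + 9
17: 2965933 = 17·174466 + 11
19: 2965933 = 19·156101 + 14
23: 2965933 = 23·128953 + 14
29: 2965933 = 29·102273 + 16
31: 2965933 = 31·95675 + 8
37: 2965933 = 37·80160 + 13
41: 2965933 = 41·72339 + 34
43: 2965933 = 43·68975 + 8
47: 2965933 = 47·63104 + 45
53: 2965933 = 53·55961

53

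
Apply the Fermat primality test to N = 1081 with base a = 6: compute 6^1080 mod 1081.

6^1 ≡ 6 (mod 1081)
6^2 ≡ 6^2 = 36 ≡ 36 (mod 1081)
6^4 ≡ 36^2 = 1296 ≡ 215 (mod 1081)
6^8 ≡ 215^2 = 46225 ≡ 823 (mod 1081)
6^16 ≡ 823^2 = 677329 ≡ 623 (mod 1081)
6^32 ≡ 623^2 = 388129 ≡ 50 (mod 1081)
6^64 ≡ 50^2 = 2500 ≡ 338 (mod 1081)
6^128 ≡ 338^2 = 114244 ≡ 739 (mod 1081)
6^256 ≡ 739^2 = 546121 ≡ 216 (mod 1081)
6^512 ≡ 216^2 = 46656 ≡ 173 (mod 1081)
6^1024 ≡ 173^2 = 29929 ≡ 742 (mod 1081)
1080 = 1024 + 32 + 16 + 8 in binary powers of 2.
So 6^1080 ≡ 742 · 50 · 623 · 823 ≡ 243 (mod 1081).
Since 243 ≠ 1, base 6 is a Fermat witness: 1081 is composite.

243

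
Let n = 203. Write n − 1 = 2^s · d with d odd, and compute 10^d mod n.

131

203 − 1 = 202 = 2^1 · 101, so d = 101.
10^1 ≡ 10 (mod 203)
10^2 ≡ 10^2 = 100 ≡ 100 (mod 203)
10^4 ≡ 100^2 = 10000 ≡ 53 (mod 203)
10^8 ≡ 53^2 = 2809 ≡ 170 (mod 203)
10^16 ≡ 170^2 = 28900 ≡ 74 (mod 203)
10^32 ≡ 74^2 = 5476 ≡ 198 (mod 203)
10^64 ≡ 198^2 = 39204 ≡ 25 (mod 203)
101 = 64 + 32 + 4 + 1 in binary powers of 2.
So 10^101 ≡ 25 · 198 · 53 · 10 ≡ 131 (mod 203).
Squaring chain: 131; never reaches −1, so base 10 is a Miller–Rabin witness that 203 is composite.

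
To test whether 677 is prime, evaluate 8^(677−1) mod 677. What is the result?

8^1 ≡ 8 (mod 677)
8^2 ≡ 8^2 = 64 ≡ 64 (mod 677)
8^4 ≡ 64^2 = 4096 ≡ 34 (mod 677)
8^8 ≡ 34^2 = 1156 ≡ 479 (mod 677)
8^16 ≡ 479^2 = 229441 ≡ 615 (mod 677)
8^32 ≡ 615^2 = 378225 ≡ 459 (mod 677)
8^64 ≡ 459^2 = 210681 ≡ 134 (mod 677)
8^128 ≡ 134^2 = 17956 ≡ 354 (mod 677)
8^256 ≡ 354^2 = 125316 ≡ 71 (mod 677)
8^512 ≡ 71^2 = 5041 ≡ 302 (mod 677)
676 = 512 + 128 + 32 + 4 in binary powers of 2.
So 8^676 ≡ 302 · 354 · 459 · 34 ≡ 1 (mod 677).
Since the result is 1, base 8 gives no evidence that 677 is composite.

1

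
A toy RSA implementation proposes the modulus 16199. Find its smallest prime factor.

97

16199 is odd.
Digit sum 26, not divisible by 3.
Ends in 9: not divisible by 5.
7: 16199 = 7·2314 + 1
11: 16199 = 11·1472 + 7
13: 16199 = 13·1246 + 1
17: 16199 = 17·952 + 15
19: 16199 = 19·852 + 11
23: 16199 = 23·704 + 7
29: 16199 = 29·558 + 17
31: 16199 = 31·522 + 17
37: 16199 = 37·437 + 30
41: 16199 = 41·395 + 4
43: 16199 = 43·376 + 31
47: 16199 = 47·344 + 31
53: 16199 = 53·305 + 34
59: 16199 = 59·274 + 33
61: 16199 = 61·265 + 34
67: 16199 = 67·241 + 52
71: 16199 = 71·228 + 11
73: 16199 = 73·221 + 66
79: 16199 = 79·205 + 4
83: 16199 = 83·195 + 14
89: 16199 = 89·182 + 1
97: 16199 = 97·167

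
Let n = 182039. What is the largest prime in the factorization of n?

182039 = 11 · 16549
16549 = 13 · 1273
1273 = 19 · 67
67 is prime.
So 182039 = 11 · 13 · 19 · 67; the largest prime factor is 67.

67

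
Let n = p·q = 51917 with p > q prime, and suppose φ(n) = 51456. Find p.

φ(n) = (p−1)(q−1) = n − (p+q) + 1, so p + q = 51917 − 51456 + 1 = 462.
p and q are the roots of t² − 462t + 51917 = 0.
Discriminant: 462² − 4·51917 = 213444 − 207668 = 5776; √5776 = 76.
q = (462 − 76)/2 = 193, p = (462 + 76)/2 = 269.
Check: 193 · 269 = 51917.

269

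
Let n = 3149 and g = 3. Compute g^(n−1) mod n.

947

3^1 ≡ 3 (mod 3149)
3^2 ≡ 3^2 = 9 ≡ 9 (mod 3149)
3^4 ≡ 9^2 = 81 ≡ 81 (mod 3149)
3^8 ≡ 81^2 = 6561 ≡ 263 (mod 3149)
3^16 ≡ 263^2 = 69169 ≡ 3040 (mod 3149)
3^32 ≡ 3040^2 = 9241600 ≡ 2434 (mod 3149)
3^64 ≡ 2434^2 = 5924356 ≡ 1087 (mod 3149)
3^128 ≡ 1087^2 = 1181569 ≡ 694 (mod 3149)
3^256 ≡ 694^2 = 481636 ≡ 2988 (mod 3149)
3^512 ≡ 2988^2 = 8928144 ≡ 729 (mod 3149)
3^1024 ≡ 729^2 = 531441 ≡ 2409 (mod 3149)
3^2048 ≡ 2409^2 = 5803281 ≡ 2823 (mod 3149)
3148 = 2048 + 1024 + 64 + 8 + 4 in binary powers of 2.
So 3^3148 ≡ 2823 · 2409 · 1087 · 263 · 81 ≡ 947 (mod 3149).
Since 947 ≠ 1, base 3 is a Fermat witness: 3149 is composite.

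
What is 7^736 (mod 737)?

301

7^1 ≡ 7 (mod 737)
7^2 ≡ 7^2 = 49 ≡ 49 (mod 737)
7^4 ≡ 49^2 = 2401 ≡ 190 (mod 737)
7^8 ≡ 190^2 = 36100 ≡ 724 (mod 737)
7^16 ≡ 724^2 = 524176 ≡ 169 (mod 737)
7^32 ≡ 169^2 = 28561 ≡ 555 (mod 737)
7^64 ≡ 555^2 = 308025 ≡ 696 (mod 737)
7^128 ≡ 696^2 = 484416 ≡ 207 (mod 737)
7^256 ≡ 207^2 = 42849 ≡ 103 (mod 737)
7^512 ≡ 103^2 = 10609 ≡ 291 (mod 737)
736 = 512 + 128 + 64 + 32 in binary powers of 2.
So 7^736 ≡ 291 · 207 · 696 · 555 ≡ 301 (mod 737).
Since 301 ≠ 1, base 7 is a Fermat witness: 737 is composite.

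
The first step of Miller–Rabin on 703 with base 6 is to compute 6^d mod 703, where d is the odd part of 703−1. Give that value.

703 − 1 = 702 = 2^1 · 351, so d = 351.
6^1 ≡ 6 (mod 703)
6^2 ≡ 6^2 = 36 ≡ 36 (mod 703)
6^4 ≡ 36^2 = 1296 ≡ 593 (mod 703)
6^8 ≡ 593^2 = 351649 ≡ 149 (mod 703)
6^16 ≡ 149^2 = 22201 ≡ 408 (mod 703)
6^32 ≡ 408^2 = 166464 ≡ 556 (mod 703)
6^64 ≡ 556^2 = 309136 ≡ 519 (mod 703)
6^128 ≡ 519^2 = 269361 ≡ 112 (mod 703)
6^256 ≡ 112^2 = 12544 ≡ 593 (mod 703)
351 = 256 + 64 + 16 + 8 + 4 + 2 + 1 in binary powers of 2.
So 6^351 ≡ 593 · 519 · 408 · 149 · 593 · 36 · 6 ≡ 438 (mod 703).
Squaring chain: 438; never reaches −1, so base 6 is a Miller–Rabin witness that 703 is composite.

438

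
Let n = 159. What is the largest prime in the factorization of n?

53

159 = 3 · 53
53 is prime.
So 159 = 3 · 53; the largest prime factor is 53.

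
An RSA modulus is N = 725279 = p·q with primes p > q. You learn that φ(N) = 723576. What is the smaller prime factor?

827

φ(n) = (p−1)(q−1) = n − (p+q) + 1, so p + q = 725279 − 723576 + 1 = 1704.
p and q are the roots of t² − 1704t + 725279 = 0.
Discriminant: 1704² − 4·725279 = 2903616 − 2901116 = 2500; √2500 = 50.
q = (1704 − 50)/2 = 827, p = (1704 + 50)/2 = 877.
Check: 827 · 877 = 725279.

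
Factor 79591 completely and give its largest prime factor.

79591 = 19 · 4189
4189 = 59 · 71
71 is prime.
So 79591 = 19 · 59 · 71; the largest prime factor is 71.

71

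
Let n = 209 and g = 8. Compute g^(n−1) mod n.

8^1 ≡ 8 (mod 209)
8^2 ≡ 8^2 = 64 ≡ 64 (mod 209)
8^4 ≡ 64^2 = 4096 ≡ 125 (mod 209)
8^8 ≡ 125^2 = 15625 ≡ 159 (mod 209)
8^16 ≡ 159^2 = 25281 ≡ 201 (mod 209)
8^32 ≡ 201^2 = 40401 ≡ 64 (mod 209)
8^64 ≡ 64^2 = 4096 ≡ 125 (mod 209)
8^128 ≡ 125^2 = 15625 ≡ 159 (mod 209)
208 = 128 + 64 + 16 in binary powers of 2.
So 8^208 ≡ 159 · 125 · 201 ≡ 49 (mod 209).
Since 49 ≠ 1, base 8 is a Fermat witness: 209 is composite.

49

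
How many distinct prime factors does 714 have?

714 = 2 · 357
357 = 3 · 119
119 = 7 · 17
714 = 2 · 3 · 7 · 17, which has 4 distinct prime factors.

4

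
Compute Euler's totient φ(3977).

Factor: 3977 = 41 · 97.
φ(3977) = (41−1) · (97−1) = 40 · 96 = 3840.

3840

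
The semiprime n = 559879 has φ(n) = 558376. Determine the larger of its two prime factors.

827

φ(n) = (p−1)(q−1) = n − (p+q) + 1, so p + q = 559879 − 558376 + 1 = 1504.
p and q are the roots of t² − 1504t + 559879 = 0.
Discriminant: 1504² − 4·559879 = 2262016 − 2239516 = 22500; √22500 = 150.
q = (1504 − 150)/2 = 677, p = (1504 + 150)/2 = 827.
Check: 677 · 827 = 559879.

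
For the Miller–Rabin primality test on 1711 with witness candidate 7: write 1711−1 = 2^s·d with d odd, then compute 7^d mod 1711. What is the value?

1711 − 1 = 1710 = 2^1 · 855, so d = 855.
7^1 ≡ 7 (mod 1711)
7^2 ≡ 7^2 = 49 ≡ 49 (mod 1711)
7^4 ≡ 49^2 = 2401 ≡ 690 (mod 1711)
7^8 ≡ 690^2 = 476100 ≡ 442 (mod 1711)
7^16 ≡ 442^2 = 195364 ≡ 310 (mod 1711)
7^32 ≡ 310^2 = 96100 ≡ 284 (mod 1711)
7^64 ≡ 284^2 = 80656 ≡ 239 (mod 1711)
7^128 ≡ 239^2 = 57121 ≡ 658 (mod 1711)
7^256 ≡ 658^2 = 432964 ≡ 81 (mod 1711)
7^512 ≡ 81^2 = 6561 ≡ 1428 (mod 1711)
855 = 512 + 256 + 64 + 16 + 4 + 2 + 1 in binary powers of 2.
So 7^855 ≡ 1428 · 81 · 239 · 310 · 690 · 49 · 7 ≡ 500 (mod 1711).
Squaring chain: 500; never reaches −1, so base 7 is a Miller–Rabin witness that 1711 is composite.

500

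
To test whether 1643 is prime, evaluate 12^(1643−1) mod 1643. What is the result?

12^1 ≡ 12 (mod 1643)
12^2 ≡ 12^2 = 144 ≡ 144 (mod 1643)
12^4 ≡ 144^2 = 20736 ≡ 1020 (mod 1643)
12^8 ≡ 1020^2 = 1040400 ≡ 381 (mod 1643)
12^16 ≡ 381^2 = 145161 ≡ 577 (mod 1643)
12^32 ≡ 577^2 = 332929 ≡ 1043 (mod 1643)
12^64 ≡ 1043^2 = 1087849 ≡ 183 (mod 1643)
12^128 ≡ 183^2 = 33489 ≡ 629 (mod 1643)
12^256 ≡ 629^2 = 395641 ≡ 1321 (mod 1643)
12^512 ≡ 1321^2 = 1745041 ≡ 175 (mod 1643)
12^1024 ≡ 175^2 = 30625 ≡ 1051 (mod 1643)
1642 = 1024 + 512 + 64 + 32 + 8 + 2 in binary powers of 2.
So 12^1642 ≡ 1051 · 175 · 183 · 1043 · 381 · 144 ≡ 782 (mod 1643).
Since 782 ≠ 1, base 12 is a Fermat witness: 1643 is composite.

782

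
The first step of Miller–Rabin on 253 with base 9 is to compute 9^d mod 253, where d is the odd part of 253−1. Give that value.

253 − 1 = 252 = 2^2 · 63, so d = 63.
9^1 ≡ 9 (mod 253)
9^2 ≡ 9^2 = 81 ≡ 81 (mod 253)
9^4 ≡ 81^2 = 6561 ≡ 236 (mod 253)
9^8 ≡ 236^2 = 55696 ≡ 36 (mod 253)
9^16 ≡ 36^2 = 1296 ≡ 31 (mod 253)
9^32 ≡ 31^2 = 961 ≡ 202 (mod 253)
63 = 32 + 16 + 8 + 4 + 2 + 1 in binary powers of 2.
So 9^63 ≡ 202 · 31 · 36 · 236 · 81 · 9 ≡ 36 (mod 253).
Squaring chain: 36 → 31; never reaches −1, so base 9 is a Miller–Rabin witness that 253 is composite.

36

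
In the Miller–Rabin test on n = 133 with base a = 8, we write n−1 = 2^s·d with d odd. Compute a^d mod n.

133 − 1 = 132 = 2^2 · 33, so d = 33.
8^1 ≡ 8 (mod 133)
8^2 ≡ 8^2 = 64 ≡ 64 (mod 133)
8^4 ≡ 64^2 = 4096 ≡ 106 (mod 133)
8^8 ≡ 106^2 = 11236 ≡ 64 (mod 133)
8^16 ≡ 64^2 = 4096 ≡ 106 (mod 133)
8^32 ≡ 106^2 = 11236 ≡ 64 (mod 133)
33 = 32 + 1 in binary powers of 2.
So 8^33 ≡ 64 · 8 ≡ 113 (mod 133).
Squaring chain: 113 → 1; never reaches −1, so base 8 is a Miller–Rabin witness that 133 is composite.

113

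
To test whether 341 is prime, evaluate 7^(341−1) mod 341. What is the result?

7^1 ≡ 7 (mod 341)
7^2 ≡ 7^2 = 49 ≡ 49 (mod 341)
7^4 ≡ 49^2 = 2401 ≡ 14 (mod 341)
7^8 ≡ 14^2 = 196 ≡ 196 (mod 341)
7^16 ≡ 196^2 = 38416 ≡ 224 (mod 341)
7^32 ≡ 224^2 = 50176 ≡ 49 (mod 341)
7^64 ≡ 49^2 = 2401 ≡ 14 (mod 341)
7^128 ≡ 14^2 = 196 ≡ 196 (mod 341)
7^256 ≡ 196^2 = 38416 ≡ 224 (mod 341)
340 = 256 + 64 + 16 + 4 in binary powers of 2.
So 7^340 ≡ 224 · 14 · 224 · 14 ≡ 56 (mod 341).
Since 56 ≠ 1, base 7 is a Fermat witness: 341 is composite.

56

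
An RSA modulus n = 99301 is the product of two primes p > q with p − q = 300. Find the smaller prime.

Since p = q + 300, we have 99301 = q(q + 300), so q² + 300q − 99301 = 0.
Discriminant: 300² + 4·99301 = 90000 + 397204 = 487204; √487204 = 698.
q = (−300 + 698)/2 = 199, and p = q + 300 = 499.
Check: 199 · 499 = 99301.

199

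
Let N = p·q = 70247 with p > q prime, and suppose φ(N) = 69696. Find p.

353

φ(n) = (p−1)(q−1) = n − (p+q) + 1, so p + q = 70247 − 69696 + 1 = 552.
p and q are the roots of t² − 552t + 70247 = 0.
Discriminant: 552² − 4·70247 = 304704 − 280988 = 23716; √23716 = 154.
q = (552 − 154)/2 = 199, p = (552 + 154)/2 = 353.
Check: 199 · 353 = 70247.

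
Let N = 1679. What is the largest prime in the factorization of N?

73

1679 = 23 · 73
73 is prime.
So 1679 = 23 · 73; the largest prime factor is 73.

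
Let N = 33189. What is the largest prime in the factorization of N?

33189 = 3 · 11063
11063 = 13 · 851
851 = 23 · 37
37 is prime.
So 33189 = 3 · 13 · 23 · 37; the largest prime factor is 37.

37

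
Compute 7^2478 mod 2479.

528

7^1 ≡ 7 (mod 2479)
7^2 ≡ 7^2 = 49 ≡ 49 (mod 2479)
7^4 ≡ 49^2 = 2401 ≡ 2401 (mod 2479)
7^8 ≡ 2401^2 = 5764801 ≡ 1126 (mod 2479)
7^16 ≡ 1126^2 = 1267876 ≡ 1107 (mod 2479)
7^32 ≡ 1107^2 = 1225449 ≡ 823 (mod 2479)
7^64 ≡ 823^2 = 677329 ≡ 562 (mod 2479)
7^128 ≡ 562^2 = 315844 ≡ 1011 (mod 2479)
7^256 ≡ 1011^2 = 1022121 ≡ 773 (mod 2479)
7^512 ≡ 773^2 = 597529 ≡ 90 (mod 2479)
7^1024 ≡ 90^2 = 8100 ≡ 663 (mod 2479)
7^2048 ≡ 663^2 = 439569 ≡ 786 (mod 2479)
2478 = 2048 + 256 + 128 + 32 + 8 + 4 + 2 in binary powers of 2.
So 7^2478 ≡ 786 · 773 · 1011 · 823 · 1126 · 2401 · 49 ≡ 528 (mod 2479).
Since 528 ≠ 1, base 7 is a Fermat witness: 2479 is composite.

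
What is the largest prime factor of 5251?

5251 = 59 · 89
89 is prime.
So 5251 = 59 · 89; the largest prime factor is 89.

89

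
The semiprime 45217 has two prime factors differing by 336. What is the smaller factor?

Since p = q + 336, we have 45217 = q(q + 336), so q² + 336q − 45217 = 0.
Discriminant: 336² + 4·45217 = 112896 + 180868 = 293764; √293764 = 542.
q = (−336 + 542)/2 = 103, and p = q + 336 = 439.
Check: 103 · 439 = 45217.

103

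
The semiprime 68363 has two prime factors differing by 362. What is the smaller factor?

Since p = q + 362, we have 68363 = q(q + 362), so q² + 362q − 68363 = 0.
Discriminant: 362² + 4·68363 = 131044 + 273452 = 404496; √404496 = 636.
q = (−362 + 636)/2 = 137, and p = q + 362 = 499.
Check: 137 · 499 = 68363.

137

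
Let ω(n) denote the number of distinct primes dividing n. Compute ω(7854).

5

7854 = 2 · 3927
3927 = 3 · 1309
1309 = 7 · 187
187 = 11 · 17
7854 = 2 · 3 · 7 · 11 · 17, which has 5 distinct prime factors.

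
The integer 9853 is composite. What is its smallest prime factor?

9853 is odd.
Digit sum 25, not divisible by 3.
Ends in 3: not divisible by 5.
7: 9853 = 7·1407 + 4
11: 9853 = 11·895 + 8
13: 9853 = 13·757 + 12
17: 9853 = 17·579 + 10
19: 9853 = 19·518 + 11
23: 9853 = 23·428 + 9
29: 9853 = 29·339 + 22
31: 9853 = 31·317 + 26
37: 9853 = 37·266 + 11
41: 9853 = 41·240 + 13
43: 9853 = 43·229 + 6
47: 9853 = 47·209 + 30
53: 9853 = 53·185 + 48
59: 9853 = 59·167

59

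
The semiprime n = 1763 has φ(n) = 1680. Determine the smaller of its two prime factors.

φ(n) = (p−1)(q−1) = n − (p+q) + 1, so p + q = 1763 − 1680 + 1 = 84.
p and q are the roots of t² − 84t + 1763 = 0.
Discriminant: 84² − 4·1763 = 7056 − 7052 = 4; √4 = 2.
q = (84 − 2)/2 = 41, p = (84 + 2)/2 = 43.
Check: 41 · 43 = 1763.

41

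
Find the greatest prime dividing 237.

237 = 3 · 79
79 is prime.
So 237 = 3 · 79; the largest prime factor is 79.

79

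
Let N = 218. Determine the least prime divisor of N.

218 is even: 2 divides it.

2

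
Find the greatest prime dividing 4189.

71

4189 = 59 · 71
71 is prime.
So 4189 = 59 · 71; the largest prime factor is 71.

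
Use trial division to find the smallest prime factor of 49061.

49061 is odd.
Digit sum 20, not divisible by 3.
Ends in 1: not divisible by 5.
7: 49061 = 7·7008 + 5
11: 49061 = 11·4460 + 1
13: 49061 = 13·3773 + 12
17: 49061 = 17·2885 + 16
19: 49061 = 19·2582 + 3
23: 49061 = 23·2133 + 2
29: 49061 = 29·1691 + 22
31: 49061 = 31·1582 + 19
37: 49061 = 37·1325 + 36
41: 49061 = 41·1196 + 25
43: 49061 = 43·1140 + 41
47: 49061 = 47·1043 + 40
53: 49061 = 53·925 + 36
59: 49061 = 59·831 + 32
61: 49061 = 61·804 + 17
67: 49061 = 67·732 + 17
71: 49061 = 71·691

71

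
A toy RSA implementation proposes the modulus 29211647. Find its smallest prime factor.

29211647 is odd.
Digit sum 32, not divisible by 3.
Ends in 7: not divisible by 5.
7: 29211647 = 7·4173092 + 3
11: 29211647 = 11·2655604 + 3
13: 29211647 = 13·2247049 + 10
17: 29211647 = 17·1718332 + 3
19: 29211647 = 19·1537455 + 2
23: 29211647 = 23·1270071 + 14
29: 29211647 = 29·1007298 + 5
31: 29211647 = 31·942311 + 6
37: 29211647 = 37·789503 + 36
41: 29211647 = 41·712479 + 8
43: 29211647 = 43·679340 + 27
47: 29211647 = 47·621524 + 19
53: 29211647 = 53·551163 + 8
59: 29211647 = 59·495112 + 39
61: 29211647 = 61·478879 + 28
67: 29211647 = 67·435994 + 49
71: 29211647 = 71·411431 + 46
73: 29211647 = 73·400159 + 40
79: 29211647 = 79·369767 + 54
83: 29211647 = 83·351947 + 46
89: 29211647 = 89·328220 + 67
97: 29211647 = 97·301151

97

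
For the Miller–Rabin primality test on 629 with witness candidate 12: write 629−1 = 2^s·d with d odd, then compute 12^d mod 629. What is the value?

629 − 1 = 628 = 2^2 · 157, so d = 157.
12^1 ≡ 12 (mod 629)
12^2 ≡ 12^2 = 144 ≡ 144 (mod 629)
12^4 ≡ 144^2 = 20736 ≡ 608 (mod 629)
12^8 ≡ 608^2 = 369664 ≡ 441 (mod 629)
12^16 ≡ 441^2 = 194481 ≡ 120 (mod 629)
12^32 ≡ 120^2 = 14400 ≡ 562 (mod 629)
12^64 ≡ 562^2 = 315844 ≡ 86 (mod 629)
12^128 ≡ 86^2 = 7396 ≡ 477 (mod 629)
157 = 128 + 16 + 8 + 4 + 1 in binary powers of 2.
So 12^157 ≡ 477 · 120 · 441 · 608 · 12 ≡ 201 (mod 629).
Squaring chain: 201 → 145; never reaches −1, so base 12 is a Miller–Rabin witness that 629 is composite.

201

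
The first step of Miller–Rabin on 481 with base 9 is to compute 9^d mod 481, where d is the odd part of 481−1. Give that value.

417

481 − 1 = 480 = 2^5 · 15, so d = 15.
9^1 ≡ 9 (mod 481)
9^2 ≡ 9^2 = 81 ≡ 81 (mod 481)
9^4 ≡ 81^2 = 6561 ≡ 308 (mod 481)
9^8 ≡ 308^2 = 94864 ≡ 107 (mod 481)
15 = 8 + 4 + 2 + 1 in binary powers of 2.
So 9^15 ≡ 107 · 308 · 81 · 9 ≡ 417 (mod 481).
Squaring chain: 417 → 248 → 417 → 248 → 417; never reaches −1, so base 9 is a Miller–Rabin witness that 481 is composite.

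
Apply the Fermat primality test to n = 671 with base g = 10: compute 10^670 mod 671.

441

10^1 ≡ 10 (mod 671)
10^2 ≡ 10^2 = 100 ≡ 100 (mod 671)
10^4 ≡ 100^2 = 10000 ≡ 606 (mod 671)
10^8 ≡ 606^2 = 367236 ≡ 199 (mod 671)
10^16 ≡ 199^2 = 39601 ≡ 12 (mod 671)
10^32 ≡ 12^2 = 144 ≡ 144 (mod 671)
10^64 ≡ 144^2 = 20736 ≡ 606 (mod 671)
10^128 ≡ 606^2 = 367236 ≡ 199 (mod 671)
10^256 ≡ 199^2 = 39601 ≡ 12 (mod 671)
10^512 ≡ 12^2 = 144 ≡ 144 (mod 671)
670 = 512 + 128 + 16 + 8 + 4 + 2 in binary powers of 2.
So 10^670 ≡ 144 · 199 · 12 · 199 · 606 · 100 ≡ 441 (mod 671).
Since 441 ≠ 1, base 10 is a Fermat witness: 671 is composite.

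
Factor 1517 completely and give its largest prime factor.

1517 = 37 · 41
41 is prime.
So 1517 = 37 · 41; the largest prime factor is 41.

41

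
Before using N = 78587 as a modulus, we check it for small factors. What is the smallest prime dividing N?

78587 is odd.
Digit sum 35, not divisible by 3.
Ends in 7: not divisible by 5.
7: 78587 = 7·11226 + 5
11: 78587 = 11·7144 + 3
13: 78587 = 13·6045 + 2
17: 78587 = 17·4622 + 13
19: 78587 = 19·4136 + 3
23: 78587 = 23·3416 + 19
29: 78587 = 29·2709 + 26
31: 78587 = 31·2535 + 2
37: 78587 = 37·2123 + 36
41: 78587 = 41·1916 + 31
43: 78587 = 43·1827 + 26
47: 78587 = 47·1672 + 3
53: 78587 = 53·1482 + 41
59: 78587 = 59·1331 + 58
61: 78587 = 61·1288 + 19
67: 78587 = 67·1172 + 63
71: 78587 = 71·1106 + 61
73: 78587 = 73·1076 + 39
79: 78587 = 79·994 + 61
83: 78587 = 83·946 + 69
89: 78587 = 89·883

89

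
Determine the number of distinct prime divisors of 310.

310 = 2 · 155
155 = 5 · 31
310 = 2 · 5 · 31, which has 3 distinct prime factors.

3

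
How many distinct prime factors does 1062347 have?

1062347 = 11 · 96577
96577 = 13 · 7429
7429 = 17 · 437
437 = 19 · 23
1062347 = 11 · 13 · 17 · 19 · 23, which has 5 distinct prime factors.

5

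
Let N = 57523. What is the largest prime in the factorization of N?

57523 = 23 · 2501
2501 = 41 · 61
61 is prime.
So 57523 = 23 · 41 · 61; the largest prime factor is 61.

61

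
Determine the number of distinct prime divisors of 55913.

4

55913 = 11 · 5083
5083 = 13 · 391
391 = 17 · 23
55913 = 11 · 13 · 17 · 23, which has 4 distinct prime factors.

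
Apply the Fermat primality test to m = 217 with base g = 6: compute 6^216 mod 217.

6^1 ≡ 6 (mod 217)
6^2 ≡ 6^2 = 36 ≡ 36 (mod 217)
6^4 ≡ 36^2 = 1296 ≡ 211 (mod 217)
6^8 ≡ 211^2 = 44521 ≡ 36 (mod 217)
6^16 ≡ 36^2 = 1296 ≡ 211 (mod 217)
6^32 ≡ 211^2 = 44521 ≡ 36 (mod 217)
6^64 ≡ 36^2 = 1296 ≡ 211 (mod 217)
6^128 ≡ 211^2 = 44521 ≡ 36 (mod 217)
216 = 128 + 64 + 16 + 8 in binary powers of 2.
So 6^216 ≡ 36 · 211 · 211 · 36 ≡ 1 (mod 217).
Since the result is 1, base 6 gives no evidence that 217 is composite.

1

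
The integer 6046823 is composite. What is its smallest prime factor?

53

6046823 is odd.
Digit sum 29, not divisible by 3.
Ends in 3: not divisible by 5.
7: 6046823 = 7·863831 + 6
11: 6046823 = 11·549711 + 2
13: 6046823 = 13·465140 + 3
17: 6046823 = 17·355695 + 8
19: 6046823 = 19·318253 + 16
23: 6046823 = 23·262905 + 8
29: 6046823 = 29·208511 + 4
31: 6046823 = 31·195058 + 25
37: 6046823 = 37·163427 + 24
41: 6046823 = 41·147483 + 20
43: 6046823 = 43·140623 + 34
47: 6046823 = 47·128655 + 38
53: 6046823 = 53·114091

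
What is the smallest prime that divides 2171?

13

2171 is odd.
Digit sum 11, not divisible by 3.
Ends in 1: not divisible by 5.
7: 2171 = 7·310 + 1
11: 2171 = 11·197 + 4
13: 2171 = 13·167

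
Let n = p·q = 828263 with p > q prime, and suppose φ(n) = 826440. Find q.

853

φ(n) = (p−1)(q−1) = n − (p+q) + 1, so p + q = 828263 − 826440 + 1 = 1824.
p and q are the roots of t² − 1824t + 828263 = 0.
Discriminant: 1824² − 4·828263 = 3326976 − 3313052 = 13924; √13924 = 118.
q = (1824 − 118)/2 = 853, p = (1824 + 118)/2 = 971.
Check: 853 · 971 = 828263.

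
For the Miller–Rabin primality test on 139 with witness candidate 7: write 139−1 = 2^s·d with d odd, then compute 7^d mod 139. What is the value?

139 − 1 = 138 = 2^1 · 69, so d = 69.
7^1 ≡ 7 (mod 139)
7^2 ≡ 7^2 = 49 ≡ 49 (mod 139)
7^4 ≡ 49^2 = 2401 ≡ 38 (mod 139)
7^8 ≡ 38^2 = 1444 ≡ 54 (mod 139)
7^16 ≡ 54^2 = 2916 ≡ 136 (mod 139)
7^32 ≡ 136^2 = 18496 ≡ 9 (mod 139)
7^64 ≡ 9^2 = 81 ≡ 81 (mod 139)
69 = 64 + 4 + 1 in binary powers of 2.
So 7^69 ≡ 81 · 38 · 7 ≡ 1 (mod 139).
Since 7^d ≡ 1 (mod 139), base 7 does not prove 139 composite.

1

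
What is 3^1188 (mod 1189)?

1147

3^1 ≡ 3 (mod 1189)
3^2 ≡ 3^2 = 9 ≡ 9 (mod 1189)
3^4 ≡ 9^2 = 81 ≡ 81 (mod 1189)
3^8 ≡ 81^2 = 6561 ≡ 616 (mod 1189)
3^16 ≡ 616^2 = 379456 ≡ 165 (mod 1189)
3^32 ≡ 165^2 = 27225 ≡ 1067 (mod 1189)
3^64 ≡ 1067^2 = 1138489 ≡ 616 (mod 1189)
3^128 ≡ 616^2 = 379456 ≡ 165 (mod 1189)
3^256 ≡ 165^2 = 27225 ≡ 1067 (mod 1189)
3^512 ≡ 1067^2 = 1138489 ≡ 616 (mod 1189)
3^1024 ≡ 616^2 = 379456 ≡ 165 (mod 1189)
1188 = 1024 + 128 + 32 + 4 in binary powers of 2.
So 3^1188 ≡ 165 · 165 · 1067 · 81 ≡ 1147 (mod 1189).
Since 1147 ≠ 1, base 3 is a Fermat witness: 1189 is composite.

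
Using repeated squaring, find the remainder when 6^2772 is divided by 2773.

789

6^1 ≡ 6 (mod 2773)
6^2 ≡ 6^2 = 36 ≡ 36 (mod 2773)
6^4 ≡ 36^2 = 1296 ≡ 1296 (mod 2773)
6^8 ≡ 1296^2 = 1679616 ≡ 1951 (mod 2773)
6^16 ≡ 1951^2 = 3806401 ≡ 1845 (mod 2773)
6^32 ≡ 1845^2 = 3404025 ≡ 1554 (mod 2773)
6^64 ≡ 1554^2 = 2414916 ≡ 2406 (mod 2773)
6^128 ≡ 2406^2 = 5788836 ≡ 1585 (mod 2773)
6^256 ≡ 1585^2 = 2512225 ≡ 2660 (mod 2773)
6^512 ≡ 2660^2 = 7075600 ≡ 1677 (mod 2773)
6^1024 ≡ 1677^2 = 2812329 ≡ 507 (mod 2773)
6^2048 ≡ 507^2 = 257049 ≡ 1933 (mod 2773)
2772 = 2048 + 512 + 128 + 64 + 16 + 4 in binary powers of 2.
So 6^2772 ≡ 1933 · 1677 · 1585 · 2406 · 1845 · 1296 ≡ 789 (mod 2773).
Since 789 ≠ 1, base 6 is a Fermat witness: 2773 is composite.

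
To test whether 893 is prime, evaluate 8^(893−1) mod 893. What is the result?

8^1 ≡ 8 (mod 893)
8^2 ≡ 8^2 = 64 ≡ 64 (mod 893)
8^4 ≡ 64^2 = 4096 ≡ 524 (mod 893)
8^8 ≡ 524^2 = 274576 ≡ 425 (mod 893)
8^16 ≡ 425^2 = 180625 ≡ 239 (mod 893)
8^32 ≡ 239^2 = 57121 ≡ 862 (mod 893)
8^64 ≡ 862^2 = 743044 ≡ 68 (mod 893)
8^128 ≡ 68^2 = 4624 ≡ 159 (mod 893)
8^256 ≡ 159^2 = 25281 ≡ 277 (mod 893)
8^512 ≡ 277^2 = 76729 ≡ 824 (mod 893)
892 = 512 + 256 + 64 + 32 + 16 + 8 + 4 in binary powers of 2.
So 8^892 ≡ 824 · 277 · 68 · 862 · 239 · 425 · 524 ≡ 68 (mod 893).
Since 68 ≠ 1, base 8 is a Fermat witness: 893 is composite.

68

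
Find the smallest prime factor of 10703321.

71

10703321 is odd.
Digit sum 17, not divisible by 3.
Ends in 1: not divisible by 5.
7: 10703321 = 7·1529045 + 6
11: 10703321 = 11·973029 + 2
13: 10703321 = 13·823332 + 5
17: 10703321 = 17·629607 + 2
19: 10703321 = 19·563332 + 13
23: 10703321 = 23·465361 + 18
29: 10703321 = 29·369080 + 1
31: 10703321 = 31·345268 + 13
37: 10703321 = 37·289278 + 35
41: 10703321 = 41·261056 + 25
43: 10703321 = 43·248914 + 19
47: 10703321 = 47·227730 + 11
53: 10703321 = 53·201949 + 24
59: 10703321 = 59·181412 + 13
61: 10703321 = 61·175464 + 17
67: 10703321 = 67·159751 + 4
71: 10703321 = 71·150751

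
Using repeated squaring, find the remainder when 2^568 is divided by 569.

1

2^1 ≡ 2 (mod 569)
2^2 ≡ 2^2 = 4 ≡ 4 (mod 569)
2^4 ≡ 4^2 = 16 ≡ 16 (mod 569)
2^8 ≡ 16^2 = 256 ≡ 256 (mod 569)
2^16 ≡ 256^2 = 65536 ≡ 101 (mod 569)
2^32 ≡ 101^2 = 10201 ≡ 528 (mod 569)
2^64 ≡ 528^2 = 278784 ≡ 543 (mod 569)
2^128 ≡ 543^2 = 294849 ≡ 107 (mod 569)
2^256 ≡ 107^2 = 11449 ≡ 69 (mod 569)
2^512 ≡ 69^2 = 4761 ≡ 209 (mod 569)
568 = 512 + 32 + 16 + 8 in binary powers of 2.
So 2^568 ≡ 209 · 528 · 101 · 256 ≡ 1 (mod 569).
Since the result is 1, base 2 gives no evidence that 569 is composite.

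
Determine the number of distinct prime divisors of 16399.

2

16399 = 23^2 · 31
16399 = 23^2 · 31, which has 2 distinct prime factors.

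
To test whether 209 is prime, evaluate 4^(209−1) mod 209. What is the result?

42

4^1 ≡ 4 (mod 209)
4^2 ≡ 4^2 = 16 ≡ 16 (mod 209)
4^4 ≡ 16^2 = 256 ≡ 47 (mod 209)
4^8 ≡ 47^2 = 2209 ≡ 119 (mod 209)
4^16 ≡ 119^2 = 14161 ≡ 158 (mod 209)
4^32 ≡ 158^2 = 24964 ≡ 93 (mod 209)
4^64 ≡ 93^2 = 8649 ≡ 80 (mod 209)
4^128 ≡ 80^2 = 6400 ≡ 130 (mod 209)
208 = 128 + 64 + 16 in binary powers of 2.
So 4^208 ≡ 130 · 80 · 158 ≡ 42 (mod 209).
Since 42 ≠ 1, base 4 is a Fermat witness: 209 is composite.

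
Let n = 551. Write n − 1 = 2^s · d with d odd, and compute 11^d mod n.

520

551 − 1 = 550 = 2^1 · 275, so d = 275.
11^1 ≡ 11 (mod 551)
11^2 ≡ 11^2 = 121 ≡ 121 (mod 551)
11^4 ≡ 121^2 = 14641 ≡ 315 (mod 551)
11^8 ≡ 315^2 = 99225 ≡ 45 (mod 551)
11^16 ≡ 45^2 = 2025 ≡ 372 (mod 551)
11^32 ≡ 372^2 = 138384 ≡ 83 (mod 551)
11^64 ≡ 83^2 = 6889 ≡ 277 (mod 551)
11^128 ≡ 277^2 = 76729 ≡ 140 (mod 551)
11^256 ≡ 140^2 = 19600 ≡ 315 (mod 551)
275 = 256 + 16 + 2 + 1 in binary powers of 2.
So 11^275 ≡ 315 · 372 · 121 · 11 ≡ 520 (mod 551).
Squaring chain: 520; never reaches −1, so base 11 is a Miller–Rabin witness that 551 is composite.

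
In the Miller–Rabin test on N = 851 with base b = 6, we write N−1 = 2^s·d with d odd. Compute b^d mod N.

851 − 1 = 850 = 2^1 · 425, so d = 425.
6^1 ≡ 6 (mod 851)
6^2 ≡ 6^2 = 36 ≡ 36 (mod 851)
6^4 ≡ 36^2 = 1296 ≡ 445 (mod 851)
6^8 ≡ 445^2 = 198025 ≡ 593 (mod 851)
6^16 ≡ 593^2 = 351649 ≡ 186 (mod 851)
6^32 ≡ 186^2 = 34596 ≡ 556 (mod 851)
6^64 ≡ 556^2 = 309136 ≡ 223 (mod 851)
6^128 ≡ 223^2 = 49729 ≡ 371 (mod 851)
6^256 ≡ 371^2 = 137641 ≡ 630 (mod 851)
425 = 256 + 128 + 32 + 8 + 1 in binary powers of 2.
So 6^425 ≡ 630 · 371 · 556 · 593 · 6 ≡ 302 (mod 851).
Squaring chain: 302; never reaches −1, so base 6 is a Miller–Rabin witness that 851 is composite.

302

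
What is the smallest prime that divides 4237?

19

4237 is odd.
Digit sum 16, not divisible by 3.
Ends in 7: not divisible by 5.
7: 4237 = 7·605 + 2
11: 4237 = 11·385 + 2
13: 4237 = 13·325 + 12
17: 4237 = 17·249 + 4
19: 4237 = 19·223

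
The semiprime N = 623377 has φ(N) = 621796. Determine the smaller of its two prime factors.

743

φ(n) = (p−1)(q−1) = n − (p+q) + 1, so p + q = 623377 − 621796 + 1 = 1582.
p and q are the roots of t² − 1582t + 623377 = 0.
Discriminant: 1582² − 4·623377 = 2502724 − 2493508 = 9216; √9216 = 96.
q = (1582 − 96)/2 = 743, p = (1582 + 96)/2 = 839.
Check: 743 · 839 = 623377.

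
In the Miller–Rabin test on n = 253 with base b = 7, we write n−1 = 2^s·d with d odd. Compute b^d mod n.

253 − 1 = 252 = 2^2 · 63, so d = 63.
7^1 ≡ 7 (mod 253)
7^2 ≡ 7^2 = 49 ≡ 49 (mod 253)
7^4 ≡ 49^2 = 2401 ≡ 124 (mod 253)
7^8 ≡ 124^2 = 15376 ≡ 196 (mod 253)
7^16 ≡ 196^2 = 38416 ≡ 213 (mod 253)
7^32 ≡ 213^2 = 45369 ≡ 82 (mod 253)
63 = 32 + 16 + 8 + 4 + 2 + 1 in binary powers of 2.
So 7^63 ≡ 82 · 213 · 196 · 124 · 49 · 7 ≡ 57 (mod 253).
Squaring chain: 57 → 213; never reaches −1, so base 7 is a Miller–Rabin witness that 253 is composite.

57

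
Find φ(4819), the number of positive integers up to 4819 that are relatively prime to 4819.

Factor: 4819 = 61 · 79.
φ(4819) = (61−1) · (79−1) = 60 · 78 = 4680.

4680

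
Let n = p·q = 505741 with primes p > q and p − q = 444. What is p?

967

Since p = q + 444, we have 505741 = q(q + 444), so q² + 444q − 505741 = 0.
Discriminant: 444² + 4·505741 = 197136 + 2022964 = 2220100; √2220100 = 1490.
q = (−444 + 1490)/2 = 523, and p = q + 444 = 967.
Check: 523 · 967 = 505741.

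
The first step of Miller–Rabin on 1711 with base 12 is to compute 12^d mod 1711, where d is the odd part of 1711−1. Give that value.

1467

1711 − 1 = 1710 = 2^1 · 855, so d = 855.
12^1 ≡ 12 (mod 1711)
12^2 ≡ 12^2 = 144 ≡ 144 (mod 1711)
12^4 ≡ 144^2 = 20736 ≡ 204 (mod 1711)
12^8 ≡ 204^2 = 41616 ≡ 552 (mod 1711)
12^16 ≡ 552^2 = 304704 ≡ 146 (mod 1711)
12^32 ≡ 146^2 = 21316 ≡ 784 (mod 1711)
12^64 ≡ 784^2 = 614656 ≡ 407 (mod 1711)
12^128 ≡ 407^2 = 165649 ≡ 1393 (mod 1711)
12^256 ≡ 1393^2 = 1940449 ≡ 175 (mod 1711)
12^512 ≡ 175^2 = 30625 ≡ 1538 (mod 1711)
855 = 512 + 256 + 64 + 16 + 4 + 2 + 1 in binary powers of 2.
So 12^855 ≡ 1538 · 175 · 407 · 146 · 204 · 144 · 12 ≡ 1467 (mod 1711).
Squaring chain: 1467; never reaches −1, so base 12 is a Miller–Rabin witness that 1711 is composite.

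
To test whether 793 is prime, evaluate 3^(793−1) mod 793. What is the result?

3^1 ≡ 3 (mod 793)
3^2 ≡ 3^2 = 9 ≡ 9 (mod 793)
3^4 ≡ 9^2 = 81 ≡ 81 (mod 793)
3^8 ≡ 81^2 = 6561 ≡ 217 (mod 793)
3^16 ≡ 217^2 = 47089 ≡ 302 (mod 793)
3^32 ≡ 302^2 = 91204 ≡ 9 (mod 793)
3^64 ≡ 9^2 = 81 ≡ 81 (mod 793)
3^128 ≡ 81^2 = 6561 ≡ 217 (mod 793)
3^256 ≡ 217^2 = 47089 ≡ 302 (mod 793)
3^512 ≡ 302^2 = 91204 ≡ 9 (mod 793)
792 = 512 + 256 + 16 + 8 in binary powers of 2.
So 3^792 ≡ 9 · 302 · 302 · 217 ≡ 131 (mod 793).
Since 131 ≠ 1, base 3 is a Fermat witness: 793 is composite.

131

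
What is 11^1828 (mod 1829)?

11^1 ≡ 11 (mod 1829)
11^2 ≡ 11^2 = 121 ≡ 121 (mod 1829)
11^4 ≡ 121^2 = 14641 ≡ 9 (mod 1829)
11^8 ≡ 9^2 = 81 ≡ 81 (mod 1829)
11^16 ≡ 81^2 = 6561 ≡ 1074 (mod 1829)
11^32 ≡ 1074^2 = 1153476 ≡ 1206 (mod 1829)
11^64 ≡ 1206^2 = 1454436 ≡ 381 (mod 1829)
11^128 ≡ 381^2 = 145161 ≡ 670 (mod 1829)
11^256 ≡ 670^2 = 448900 ≡ 795 (mod 1829)
11^512 ≡ 795^2 = 632025 ≡ 1020 (mod 1829)
11^1024 ≡ 1020^2 = 1040400 ≡ 1528 (mod 1829)
1828 = 1024 + 512 + 256 + 32 + 4 in binary powers of 2.
So 11^1828 ≡ 1528 · 1020 · 795 · 1206 · 9 ≡ 1405 (mod 1829).
Since 1405 ≠ 1, base 11 is a Fermat witness: 1829 is composite.

1405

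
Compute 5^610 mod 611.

5^1 ≡ 5 (mod 611)
5^2 ≡ 5^2 = 25 ≡ 25 (mod 611)
5^4 ≡ 25^2 = 625 ≡ 14 (mod 611)
5^8 ≡ 14^2 = 196 ≡ 196 (mod 611)
5^16 ≡ 196^2 = 38416 ≡ 534 (mod 611)
5^32 ≡ 534^2 = 285156 ≡ 430 (mod 611)
5^64 ≡ 430^2 = 184900 ≡ 378 (mod 611)
5^128 ≡ 378^2 = 142884 ≡ 521 (mod 611)
5^256 ≡ 521^2 = 271441 ≡ 157 (mod 611)
5^512 ≡ 157^2 = 24649 ≡ 209 (mod 611)
610 = 512 + 64 + 32 + 2 in binary powers of 2.
So 5^610 ≡ 209 · 378 · 430 · 25 ≡ 441 (mod 611).
Since 441 ≠ 1, base 5 is a Fermat witness: 611 is composite.

441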